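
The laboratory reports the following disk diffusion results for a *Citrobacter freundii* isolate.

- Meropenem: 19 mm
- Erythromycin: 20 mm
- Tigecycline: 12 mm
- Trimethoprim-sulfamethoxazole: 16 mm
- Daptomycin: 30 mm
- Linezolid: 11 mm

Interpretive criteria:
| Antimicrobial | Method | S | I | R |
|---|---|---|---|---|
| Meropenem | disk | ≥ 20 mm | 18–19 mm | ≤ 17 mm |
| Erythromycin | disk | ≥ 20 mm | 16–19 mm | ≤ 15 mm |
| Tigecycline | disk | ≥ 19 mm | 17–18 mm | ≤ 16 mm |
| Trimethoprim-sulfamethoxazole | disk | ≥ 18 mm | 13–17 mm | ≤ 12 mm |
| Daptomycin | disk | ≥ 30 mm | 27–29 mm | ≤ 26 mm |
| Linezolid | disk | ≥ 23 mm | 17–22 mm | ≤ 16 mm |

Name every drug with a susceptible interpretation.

erythromycin, daptomycin

Meropenem 19 mm: in 18–19 mm → I
Erythromycin (20 mm) ≥ 20 mm → susceptible
Tigecycline: 12 mm is ≤ 16 mm → R
Trimethoprim-sulfamethoxazole (16 mm) in 13–17 mm ⇒ intermediate
Daptomycin 30 mm: ≥ 30 mm — Susceptible
Linezolid 11 mm: ≤ 16 mm — resistant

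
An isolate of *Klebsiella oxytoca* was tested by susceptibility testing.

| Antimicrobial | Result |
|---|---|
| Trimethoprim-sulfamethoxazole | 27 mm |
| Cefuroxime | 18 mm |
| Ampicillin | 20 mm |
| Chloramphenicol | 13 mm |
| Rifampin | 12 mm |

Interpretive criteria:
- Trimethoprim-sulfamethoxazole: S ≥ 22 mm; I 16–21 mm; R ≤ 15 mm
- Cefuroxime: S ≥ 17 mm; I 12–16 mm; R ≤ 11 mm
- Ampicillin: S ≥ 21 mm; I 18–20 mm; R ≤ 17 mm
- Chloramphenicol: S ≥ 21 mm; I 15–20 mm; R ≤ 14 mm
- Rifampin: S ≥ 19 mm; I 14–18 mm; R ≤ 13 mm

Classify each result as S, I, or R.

S, S, I, R, R

Trimethoprim-sulfamethoxazole: 27 mm is ≥ 22 mm → Susceptible
Cefuroxime (18 mm) ≥ 17 mm — S
Ampicillin (20 mm) in 18–20 mm → I
Chloramphenicol: 13 mm is ≤ 14 mm → R
Rifampin 12 mm: ≤ 13 mm — resistant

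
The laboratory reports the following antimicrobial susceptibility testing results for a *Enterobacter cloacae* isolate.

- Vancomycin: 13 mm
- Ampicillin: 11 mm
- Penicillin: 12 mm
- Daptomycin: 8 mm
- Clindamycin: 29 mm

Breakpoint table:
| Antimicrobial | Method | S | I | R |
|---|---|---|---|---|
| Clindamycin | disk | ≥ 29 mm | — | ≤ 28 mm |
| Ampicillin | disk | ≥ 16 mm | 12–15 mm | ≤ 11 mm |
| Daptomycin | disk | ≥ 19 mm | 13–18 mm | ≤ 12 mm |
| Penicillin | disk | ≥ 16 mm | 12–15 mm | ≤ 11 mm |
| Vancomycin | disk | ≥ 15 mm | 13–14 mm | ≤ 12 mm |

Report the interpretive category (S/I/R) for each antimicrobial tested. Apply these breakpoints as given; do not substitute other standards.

Vancomycin: 13 mm is in 13–14 mm → Intermediate
Ampicillin: 11 mm is ≤ 11 mm — resistant
Penicillin 12 mm: in 12–15 mm ⇒ Intermediate
Daptomycin 8 mm: ≤ 12 mm ⇒ Resistant
Clindamycin: 29 mm is ≥ 29 mm ⇒ S

I, R, I, R, S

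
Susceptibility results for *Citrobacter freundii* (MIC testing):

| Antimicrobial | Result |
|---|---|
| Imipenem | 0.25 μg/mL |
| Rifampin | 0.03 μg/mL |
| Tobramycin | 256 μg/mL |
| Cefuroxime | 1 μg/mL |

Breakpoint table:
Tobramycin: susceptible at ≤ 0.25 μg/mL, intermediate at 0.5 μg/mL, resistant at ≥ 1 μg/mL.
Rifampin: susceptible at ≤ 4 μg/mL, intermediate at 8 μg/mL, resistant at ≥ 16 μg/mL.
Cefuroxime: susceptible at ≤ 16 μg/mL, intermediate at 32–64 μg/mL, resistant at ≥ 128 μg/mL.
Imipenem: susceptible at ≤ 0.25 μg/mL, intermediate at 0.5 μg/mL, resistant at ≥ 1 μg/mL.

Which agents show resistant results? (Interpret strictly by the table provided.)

tobramycin

Imipenem 0.25 μg/mL: ≤ 0.25 μg/mL → S
Rifampin (0.03 μg/mL) ≤ 4 μg/mL — Susceptible
Tobramycin (256 μg/mL) ≥ 1 μg/mL ⇒ resistant
Cefuroxime (1 μg/mL) ≤ 16 μg/mL → susceptible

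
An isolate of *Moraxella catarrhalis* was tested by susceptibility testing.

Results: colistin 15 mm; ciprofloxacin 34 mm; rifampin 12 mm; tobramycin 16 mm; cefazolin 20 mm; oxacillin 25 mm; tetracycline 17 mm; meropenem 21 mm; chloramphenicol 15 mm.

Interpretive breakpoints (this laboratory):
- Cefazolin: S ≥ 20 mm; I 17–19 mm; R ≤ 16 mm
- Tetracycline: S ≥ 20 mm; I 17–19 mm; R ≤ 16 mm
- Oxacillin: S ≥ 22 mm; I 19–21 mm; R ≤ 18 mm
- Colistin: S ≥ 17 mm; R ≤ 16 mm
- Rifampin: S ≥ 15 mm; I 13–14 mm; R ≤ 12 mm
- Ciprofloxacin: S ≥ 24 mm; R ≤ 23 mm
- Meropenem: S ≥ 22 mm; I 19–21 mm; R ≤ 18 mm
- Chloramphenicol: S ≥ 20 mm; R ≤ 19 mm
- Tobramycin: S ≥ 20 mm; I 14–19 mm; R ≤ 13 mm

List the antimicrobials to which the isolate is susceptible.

Colistin (15 mm) ≤ 16 mm — resistant
Ciprofloxacin (34 mm) ≥ 24 mm → S
Rifampin 12 mm: ≤ 12 mm — Resistant
Tobramycin (16 mm) in 14–19 mm ⇒ Intermediate
Cefazolin (20 mm) ≥ 20 mm — Susceptible
Oxacillin (25 mm) ≥ 22 mm → S
Tetracycline: 17 mm is in 17–19 mm — I
Meropenem 21 mm: in 19–21 mm → intermediate
Chloramphenicol 15 mm: ≤ 19 mm ⇒ R

ciprofloxacin, cefazolin, oxacillin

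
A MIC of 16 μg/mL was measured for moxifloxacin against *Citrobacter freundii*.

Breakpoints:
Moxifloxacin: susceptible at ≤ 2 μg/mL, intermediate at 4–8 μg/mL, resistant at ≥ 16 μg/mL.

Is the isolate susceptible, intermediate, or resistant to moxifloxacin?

Resistant

Moxifloxacin 16 μg/mL: ≥ 16 μg/mL — R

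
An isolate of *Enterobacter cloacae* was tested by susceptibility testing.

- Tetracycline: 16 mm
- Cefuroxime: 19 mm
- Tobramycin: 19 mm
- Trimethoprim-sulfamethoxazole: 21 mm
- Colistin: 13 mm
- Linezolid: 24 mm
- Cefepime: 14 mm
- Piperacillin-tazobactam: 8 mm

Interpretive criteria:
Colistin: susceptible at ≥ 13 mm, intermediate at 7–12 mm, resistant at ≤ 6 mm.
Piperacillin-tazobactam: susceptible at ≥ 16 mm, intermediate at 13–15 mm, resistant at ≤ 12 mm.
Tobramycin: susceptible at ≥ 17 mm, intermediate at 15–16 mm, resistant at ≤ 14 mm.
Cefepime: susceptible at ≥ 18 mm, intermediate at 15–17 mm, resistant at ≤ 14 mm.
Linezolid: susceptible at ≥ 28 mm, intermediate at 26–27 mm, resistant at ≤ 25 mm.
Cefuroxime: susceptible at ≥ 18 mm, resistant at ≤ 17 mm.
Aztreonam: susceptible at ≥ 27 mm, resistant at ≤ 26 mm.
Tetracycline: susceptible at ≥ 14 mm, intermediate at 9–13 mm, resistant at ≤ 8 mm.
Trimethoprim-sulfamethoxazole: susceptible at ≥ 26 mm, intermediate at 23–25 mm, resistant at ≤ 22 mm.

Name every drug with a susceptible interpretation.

tetracycline, cefuroxime, tobramycin, colistin

Tetracycline (16 mm) ≥ 14 mm ⇒ S
Cefuroxime (19 mm) ≥ 18 mm — susceptible
Tobramycin 19 mm: ≥ 17 mm ⇒ Susceptible
Trimethoprim-sulfamethoxazole: 21 mm is ≤ 22 mm ⇒ R
Colistin (13 mm) ≥ 13 mm ⇒ S
Linezolid 24 mm: ≤ 25 mm ⇒ R
Cefepime 14 mm: ≤ 14 mm ⇒ R
Piperacillin-tazobactam 8 mm: ≤ 12 mm → R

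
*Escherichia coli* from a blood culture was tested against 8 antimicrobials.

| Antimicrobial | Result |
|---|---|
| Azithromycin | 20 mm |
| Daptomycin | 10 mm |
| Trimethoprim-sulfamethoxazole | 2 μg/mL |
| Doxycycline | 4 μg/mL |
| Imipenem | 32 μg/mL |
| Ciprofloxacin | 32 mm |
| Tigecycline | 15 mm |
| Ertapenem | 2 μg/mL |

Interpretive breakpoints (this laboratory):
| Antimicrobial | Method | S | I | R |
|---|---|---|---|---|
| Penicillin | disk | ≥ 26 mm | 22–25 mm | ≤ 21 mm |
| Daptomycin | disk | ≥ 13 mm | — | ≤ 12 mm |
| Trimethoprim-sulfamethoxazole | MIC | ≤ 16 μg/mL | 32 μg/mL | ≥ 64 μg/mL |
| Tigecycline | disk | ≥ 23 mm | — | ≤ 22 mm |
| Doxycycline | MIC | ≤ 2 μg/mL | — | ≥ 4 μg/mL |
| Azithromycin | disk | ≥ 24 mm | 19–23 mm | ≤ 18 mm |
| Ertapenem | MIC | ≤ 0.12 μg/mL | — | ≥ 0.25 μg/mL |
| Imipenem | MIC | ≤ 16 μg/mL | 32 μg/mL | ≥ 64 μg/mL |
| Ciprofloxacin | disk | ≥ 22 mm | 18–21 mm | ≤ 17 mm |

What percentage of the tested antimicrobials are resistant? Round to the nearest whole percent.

Azithromycin (20 mm) in 19–23 mm ⇒ intermediate
Daptomycin 10 mm: ≤ 12 mm → R
Trimethoprim-sulfamethoxazole: 2 μg/mL is ≤ 16 μg/mL ⇒ S
Doxycycline: 4 μg/mL is ≥ 4 μg/mL — Resistant
Imipenem: 32 μg/mL is = 32 μg/mL — intermediate
Ciprofloxacin (32 mm) ≥ 22 mm ⇒ Susceptible
Tigecycline (15 mm) ≤ 22 mm ⇒ Resistant
Ertapenem: 2 μg/mL is ≥ 0.25 μg/mL ⇒ R
Resistant: 4/8

50%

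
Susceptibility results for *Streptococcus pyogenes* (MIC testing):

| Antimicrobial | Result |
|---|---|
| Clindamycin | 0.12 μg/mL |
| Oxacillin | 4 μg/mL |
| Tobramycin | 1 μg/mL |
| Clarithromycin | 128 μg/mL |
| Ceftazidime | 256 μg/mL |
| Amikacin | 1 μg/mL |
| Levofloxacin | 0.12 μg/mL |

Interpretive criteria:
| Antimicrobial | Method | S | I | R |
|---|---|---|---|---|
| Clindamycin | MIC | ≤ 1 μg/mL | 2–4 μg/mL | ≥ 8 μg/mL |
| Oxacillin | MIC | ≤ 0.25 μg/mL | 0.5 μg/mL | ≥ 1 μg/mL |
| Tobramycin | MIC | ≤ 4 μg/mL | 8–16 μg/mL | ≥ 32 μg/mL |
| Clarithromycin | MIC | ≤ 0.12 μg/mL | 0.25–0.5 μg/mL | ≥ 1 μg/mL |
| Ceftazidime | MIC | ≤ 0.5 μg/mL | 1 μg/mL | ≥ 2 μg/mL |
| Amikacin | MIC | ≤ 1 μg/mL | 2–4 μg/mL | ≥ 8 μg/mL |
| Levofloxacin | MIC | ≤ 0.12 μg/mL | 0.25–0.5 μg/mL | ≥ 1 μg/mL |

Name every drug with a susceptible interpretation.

Clindamycin (0.12 μg/mL) ≤ 1 μg/mL → Susceptible
Oxacillin: 4 μg/mL is ≥ 1 μg/mL → R
Tobramycin 1 μg/mL: ≤ 4 μg/mL ⇒ Susceptible
Clarithromycin 128 μg/mL: ≥ 1 μg/mL ⇒ R
Ceftazidime 256 μg/mL: ≥ 2 μg/mL ⇒ R
Amikacin (1 μg/mL) ≤ 1 μg/mL → susceptible
Levofloxacin 0.12 μg/mL: ≤ 0.12 μg/mL — susceptible

clindamycin, tobramycin, amikacin, levofloxacin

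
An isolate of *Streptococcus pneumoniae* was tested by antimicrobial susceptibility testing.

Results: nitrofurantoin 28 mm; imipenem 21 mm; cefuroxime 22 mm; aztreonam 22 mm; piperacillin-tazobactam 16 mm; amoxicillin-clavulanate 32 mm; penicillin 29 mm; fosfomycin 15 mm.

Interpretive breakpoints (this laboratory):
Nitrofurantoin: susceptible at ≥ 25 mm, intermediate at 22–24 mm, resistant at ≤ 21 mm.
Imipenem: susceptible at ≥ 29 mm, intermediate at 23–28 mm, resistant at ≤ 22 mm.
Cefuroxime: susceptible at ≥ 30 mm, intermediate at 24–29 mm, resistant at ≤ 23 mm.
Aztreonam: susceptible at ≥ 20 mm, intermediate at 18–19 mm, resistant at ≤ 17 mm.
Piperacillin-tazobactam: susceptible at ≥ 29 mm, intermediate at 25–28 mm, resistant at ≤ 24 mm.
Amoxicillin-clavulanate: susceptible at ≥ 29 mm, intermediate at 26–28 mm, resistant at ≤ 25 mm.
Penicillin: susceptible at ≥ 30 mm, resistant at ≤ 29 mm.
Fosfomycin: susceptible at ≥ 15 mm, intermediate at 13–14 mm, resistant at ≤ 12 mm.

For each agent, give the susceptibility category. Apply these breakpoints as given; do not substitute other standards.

Nitrofurantoin 28 mm: ≥ 25 mm ⇒ susceptible
Imipenem 21 mm: ≤ 22 mm — resistant
Cefuroxime 22 mm: ≤ 23 mm — R
Aztreonam (22 mm) ≥ 20 mm → Susceptible
Piperacillin-tazobactam (16 mm) ≤ 24 mm ⇒ Resistant
Amoxicillin-clavulanate 32 mm: ≥ 29 mm ⇒ Susceptible
Penicillin 29 mm: ≤ 29 mm ⇒ R
Fosfomycin (15 mm) ≥ 15 mm ⇒ susceptible

S, R, R, S, R, S, R, S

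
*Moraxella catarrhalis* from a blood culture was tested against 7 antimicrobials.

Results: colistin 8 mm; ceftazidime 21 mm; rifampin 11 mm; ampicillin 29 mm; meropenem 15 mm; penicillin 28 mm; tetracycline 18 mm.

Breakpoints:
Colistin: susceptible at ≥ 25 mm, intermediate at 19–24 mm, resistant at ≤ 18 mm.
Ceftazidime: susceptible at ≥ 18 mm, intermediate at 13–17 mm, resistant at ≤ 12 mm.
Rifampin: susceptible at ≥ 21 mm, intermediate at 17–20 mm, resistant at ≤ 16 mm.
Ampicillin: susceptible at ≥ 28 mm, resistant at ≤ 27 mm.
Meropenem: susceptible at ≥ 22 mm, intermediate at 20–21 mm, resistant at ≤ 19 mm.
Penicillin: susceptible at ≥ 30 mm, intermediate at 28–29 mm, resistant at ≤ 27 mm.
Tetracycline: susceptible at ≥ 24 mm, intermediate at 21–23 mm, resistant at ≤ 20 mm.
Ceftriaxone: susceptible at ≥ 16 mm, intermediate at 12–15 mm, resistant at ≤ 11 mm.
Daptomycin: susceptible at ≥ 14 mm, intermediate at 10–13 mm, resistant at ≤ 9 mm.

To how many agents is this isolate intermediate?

Colistin (8 mm) ≤ 18 mm — R
Ceftazidime: 21 mm is ≥ 18 mm — Susceptible
Rifampin 11 mm: ≤ 16 mm — Resistant
Ampicillin (29 mm) ≥ 28 mm ⇒ S
Meropenem (15 mm) ≤ 19 mm — resistant
Penicillin (28 mm) in 28–29 mm ⇒ I
Tetracycline: 18 mm is ≤ 20 mm — R
Intermediate: 1

1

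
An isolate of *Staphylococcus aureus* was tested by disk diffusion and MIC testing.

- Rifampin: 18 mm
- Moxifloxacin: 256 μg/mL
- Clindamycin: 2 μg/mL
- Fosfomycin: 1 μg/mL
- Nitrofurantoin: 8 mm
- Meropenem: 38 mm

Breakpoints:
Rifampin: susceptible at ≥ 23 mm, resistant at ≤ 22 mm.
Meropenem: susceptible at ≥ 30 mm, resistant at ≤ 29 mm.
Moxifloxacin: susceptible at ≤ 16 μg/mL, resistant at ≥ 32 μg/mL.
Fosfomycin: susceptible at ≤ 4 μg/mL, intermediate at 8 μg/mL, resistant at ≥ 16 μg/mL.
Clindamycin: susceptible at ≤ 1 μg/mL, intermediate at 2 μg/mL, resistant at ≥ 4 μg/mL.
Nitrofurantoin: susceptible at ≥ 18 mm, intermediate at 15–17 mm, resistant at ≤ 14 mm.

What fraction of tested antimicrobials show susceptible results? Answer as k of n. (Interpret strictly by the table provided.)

Rifampin: 18 mm is ≤ 22 mm — resistant
Moxifloxacin 256 μg/mL: ≥ 32 μg/mL ⇒ R
Clindamycin (2 μg/mL) = 2 μg/mL → I
Fosfomycin 1 μg/mL: ≤ 4 μg/mL ⇒ S
Nitrofurantoin 8 mm: ≤ 14 mm — Resistant
Meropenem (38 mm) ≥ 30 mm ⇒ S
Susceptible: 2/6

2 of 6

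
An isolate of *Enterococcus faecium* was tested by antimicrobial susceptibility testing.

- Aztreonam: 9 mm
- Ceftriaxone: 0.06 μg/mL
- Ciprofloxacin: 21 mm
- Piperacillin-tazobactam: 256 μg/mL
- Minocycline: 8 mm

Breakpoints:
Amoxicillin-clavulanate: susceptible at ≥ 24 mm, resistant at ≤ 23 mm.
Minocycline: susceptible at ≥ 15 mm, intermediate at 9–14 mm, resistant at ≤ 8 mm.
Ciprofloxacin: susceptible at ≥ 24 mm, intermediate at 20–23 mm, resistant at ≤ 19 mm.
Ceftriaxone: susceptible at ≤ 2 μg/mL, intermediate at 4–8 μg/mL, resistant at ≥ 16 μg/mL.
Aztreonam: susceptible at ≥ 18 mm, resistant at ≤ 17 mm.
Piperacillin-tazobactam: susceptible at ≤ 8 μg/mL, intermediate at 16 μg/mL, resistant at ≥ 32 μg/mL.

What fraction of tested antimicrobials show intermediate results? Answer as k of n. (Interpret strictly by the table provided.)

Aztreonam 9 mm: ≤ 17 mm → Resistant
Ceftriaxone: 0.06 μg/mL is ≤ 2 μg/mL — S
Ciprofloxacin: 21 mm is in 20–23 mm ⇒ intermediate
Piperacillin-tazobactam: 256 μg/mL is ≥ 32 μg/mL → Resistant
Minocycline (8 mm) ≤ 8 mm — R
Intermediate: 1/5

1 of 5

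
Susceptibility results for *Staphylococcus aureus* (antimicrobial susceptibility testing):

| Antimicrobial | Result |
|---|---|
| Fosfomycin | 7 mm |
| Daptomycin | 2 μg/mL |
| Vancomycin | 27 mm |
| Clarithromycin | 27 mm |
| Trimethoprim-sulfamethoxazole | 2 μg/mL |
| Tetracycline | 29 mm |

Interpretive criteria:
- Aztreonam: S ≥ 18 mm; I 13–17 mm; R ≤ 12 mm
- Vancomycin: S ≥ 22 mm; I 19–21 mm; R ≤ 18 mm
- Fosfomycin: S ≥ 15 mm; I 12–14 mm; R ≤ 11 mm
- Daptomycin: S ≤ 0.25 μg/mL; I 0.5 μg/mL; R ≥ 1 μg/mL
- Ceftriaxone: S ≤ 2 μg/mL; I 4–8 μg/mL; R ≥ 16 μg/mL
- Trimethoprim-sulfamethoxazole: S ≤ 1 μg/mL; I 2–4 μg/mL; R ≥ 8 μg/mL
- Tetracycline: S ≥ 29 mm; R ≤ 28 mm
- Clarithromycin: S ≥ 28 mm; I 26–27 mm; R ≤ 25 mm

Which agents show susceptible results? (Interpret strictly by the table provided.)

Fosfomycin 7 mm: ≤ 11 mm ⇒ resistant
Daptomycin 2 μg/mL: ≥ 1 μg/mL ⇒ resistant
Vancomycin: 27 mm is ≥ 22 mm — Susceptible
Clarithromycin: 27 mm is in 26–27 mm ⇒ I
Trimethoprim-sulfamethoxazole (2 μg/mL) in 2–4 μg/mL → Intermediate
Tetracycline: 29 mm is ≥ 29 mm — S

vancomycin, tetracycline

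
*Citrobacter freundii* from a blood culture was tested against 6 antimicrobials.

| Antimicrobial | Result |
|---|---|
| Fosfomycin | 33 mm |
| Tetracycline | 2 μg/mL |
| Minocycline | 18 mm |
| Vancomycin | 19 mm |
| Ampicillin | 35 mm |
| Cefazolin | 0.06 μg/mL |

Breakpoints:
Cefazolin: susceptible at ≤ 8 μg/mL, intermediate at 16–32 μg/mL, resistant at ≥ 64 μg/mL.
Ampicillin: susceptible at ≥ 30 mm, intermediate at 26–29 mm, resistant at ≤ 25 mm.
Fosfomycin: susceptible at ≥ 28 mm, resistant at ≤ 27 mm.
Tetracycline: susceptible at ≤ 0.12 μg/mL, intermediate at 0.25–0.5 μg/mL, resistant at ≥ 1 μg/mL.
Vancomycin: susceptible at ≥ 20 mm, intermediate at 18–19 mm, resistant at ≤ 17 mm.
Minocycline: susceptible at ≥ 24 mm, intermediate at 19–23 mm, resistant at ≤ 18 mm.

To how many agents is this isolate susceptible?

3

Fosfomycin 33 mm: ≥ 28 mm → S
Tetracycline 2 μg/mL: ≥ 1 μg/mL — Resistant
Minocycline (18 mm) ≤ 18 mm → resistant
Vancomycin: 19 mm is in 18–19 mm — Intermediate
Ampicillin 35 mm: ≥ 30 mm ⇒ susceptible
Cefazolin (0.06 μg/mL) ≤ 8 μg/mL ⇒ susceptible
Susceptible: 3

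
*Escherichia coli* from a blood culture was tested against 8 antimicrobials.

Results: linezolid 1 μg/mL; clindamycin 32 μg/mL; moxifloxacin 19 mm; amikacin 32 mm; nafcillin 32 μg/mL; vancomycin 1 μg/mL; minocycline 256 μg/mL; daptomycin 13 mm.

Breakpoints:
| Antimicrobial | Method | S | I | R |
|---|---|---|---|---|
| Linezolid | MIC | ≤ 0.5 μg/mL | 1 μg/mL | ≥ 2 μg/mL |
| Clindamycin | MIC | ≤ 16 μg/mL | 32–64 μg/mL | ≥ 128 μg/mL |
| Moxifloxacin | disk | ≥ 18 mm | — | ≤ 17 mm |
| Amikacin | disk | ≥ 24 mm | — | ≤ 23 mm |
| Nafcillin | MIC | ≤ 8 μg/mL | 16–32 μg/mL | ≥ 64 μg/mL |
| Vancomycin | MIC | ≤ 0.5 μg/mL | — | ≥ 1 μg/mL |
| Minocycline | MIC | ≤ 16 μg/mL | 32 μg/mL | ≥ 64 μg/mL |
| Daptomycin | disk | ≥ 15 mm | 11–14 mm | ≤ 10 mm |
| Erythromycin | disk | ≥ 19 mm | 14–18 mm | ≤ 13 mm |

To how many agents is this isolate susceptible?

Linezolid: 1 μg/mL is = 1 μg/mL ⇒ Intermediate
Clindamycin: 32 μg/mL is in 32–64 μg/mL ⇒ I
Moxifloxacin (19 mm) ≥ 18 mm → Susceptible
Amikacin (32 mm) ≥ 24 mm — S
Nafcillin 32 μg/mL: in 16–32 μg/mL ⇒ I
Vancomycin: 1 μg/mL is ≥ 1 μg/mL ⇒ R
Minocycline: 256 μg/mL is ≥ 64 μg/mL ⇒ R
Daptomycin 13 mm: in 11–14 mm ⇒ intermediate
Susceptible: 2

2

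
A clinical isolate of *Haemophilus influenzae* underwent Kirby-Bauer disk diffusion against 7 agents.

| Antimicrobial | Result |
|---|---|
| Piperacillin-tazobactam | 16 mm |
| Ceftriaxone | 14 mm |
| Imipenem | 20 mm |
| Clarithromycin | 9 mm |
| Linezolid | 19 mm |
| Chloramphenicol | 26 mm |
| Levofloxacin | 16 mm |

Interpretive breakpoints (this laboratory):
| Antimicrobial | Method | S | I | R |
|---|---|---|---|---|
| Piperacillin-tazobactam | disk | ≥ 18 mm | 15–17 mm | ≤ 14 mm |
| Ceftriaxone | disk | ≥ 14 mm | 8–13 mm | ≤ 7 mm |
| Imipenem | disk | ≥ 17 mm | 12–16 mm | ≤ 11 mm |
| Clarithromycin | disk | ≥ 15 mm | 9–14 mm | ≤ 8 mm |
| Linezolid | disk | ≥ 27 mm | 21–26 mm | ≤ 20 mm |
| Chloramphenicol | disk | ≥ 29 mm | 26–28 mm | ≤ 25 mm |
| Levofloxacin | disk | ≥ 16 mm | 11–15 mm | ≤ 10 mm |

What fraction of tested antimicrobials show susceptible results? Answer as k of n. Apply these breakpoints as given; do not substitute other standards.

Piperacillin-tazobactam: 16 mm is in 15–17 mm ⇒ Intermediate
Ceftriaxone: 14 mm is ≥ 14 mm ⇒ Susceptible
Imipenem (20 mm) ≥ 17 mm ⇒ S
Clarithromycin 9 mm: in 9–14 mm — intermediate
Linezolid: 19 mm is ≤ 20 mm ⇒ Resistant
Chloramphenicol 26 mm: in 26–28 mm ⇒ intermediate
Levofloxacin (16 mm) ≥ 16 mm — S
Susceptible: 3/7

3 of 7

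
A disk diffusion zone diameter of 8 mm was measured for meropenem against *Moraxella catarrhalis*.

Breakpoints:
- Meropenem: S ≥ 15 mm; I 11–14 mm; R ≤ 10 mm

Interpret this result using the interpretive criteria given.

R

Meropenem: 8 mm is ≤ 10 mm ⇒ R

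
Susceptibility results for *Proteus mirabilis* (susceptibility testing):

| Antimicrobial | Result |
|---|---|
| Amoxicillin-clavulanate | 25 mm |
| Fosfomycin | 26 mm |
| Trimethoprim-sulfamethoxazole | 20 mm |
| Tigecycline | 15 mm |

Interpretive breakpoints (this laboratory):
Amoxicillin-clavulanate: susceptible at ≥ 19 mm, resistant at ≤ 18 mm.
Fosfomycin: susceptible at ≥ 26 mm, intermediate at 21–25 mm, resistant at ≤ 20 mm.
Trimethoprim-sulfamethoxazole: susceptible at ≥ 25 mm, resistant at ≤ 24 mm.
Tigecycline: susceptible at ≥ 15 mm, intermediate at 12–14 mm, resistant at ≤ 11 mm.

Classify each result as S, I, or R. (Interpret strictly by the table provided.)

S, S, R, S

Amoxicillin-clavulanate 25 mm: ≥ 19 mm ⇒ Susceptible
Fosfomycin (26 mm) ≥ 26 mm → Susceptible
Trimethoprim-sulfamethoxazole (20 mm) ≤ 24 mm ⇒ resistant
Tigecycline 15 mm: ≥ 15 mm ⇒ Susceptible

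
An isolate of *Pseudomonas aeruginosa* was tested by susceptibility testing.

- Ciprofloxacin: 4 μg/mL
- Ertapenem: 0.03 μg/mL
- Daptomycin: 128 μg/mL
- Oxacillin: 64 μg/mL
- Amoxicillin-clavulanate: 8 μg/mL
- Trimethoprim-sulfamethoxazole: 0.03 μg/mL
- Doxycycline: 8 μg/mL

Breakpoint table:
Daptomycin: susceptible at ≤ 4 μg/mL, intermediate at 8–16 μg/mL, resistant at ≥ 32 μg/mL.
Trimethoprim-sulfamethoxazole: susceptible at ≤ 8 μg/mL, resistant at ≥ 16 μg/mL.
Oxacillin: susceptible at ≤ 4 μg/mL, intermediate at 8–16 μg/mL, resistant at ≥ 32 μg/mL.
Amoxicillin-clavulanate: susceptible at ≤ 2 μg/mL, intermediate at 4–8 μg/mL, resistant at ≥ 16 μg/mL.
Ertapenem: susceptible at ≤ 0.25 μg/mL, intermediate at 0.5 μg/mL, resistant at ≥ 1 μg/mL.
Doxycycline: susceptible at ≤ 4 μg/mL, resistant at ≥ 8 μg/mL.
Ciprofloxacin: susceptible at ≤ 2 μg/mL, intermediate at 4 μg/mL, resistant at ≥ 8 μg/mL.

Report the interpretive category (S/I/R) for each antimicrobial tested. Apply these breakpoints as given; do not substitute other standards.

Ciprofloxacin (4 μg/mL) = 4 μg/mL ⇒ Intermediate
Ertapenem: 0.03 μg/mL is ≤ 0.25 μg/mL → susceptible
Daptomycin: 128 μg/mL is ≥ 32 μg/mL → resistant
Oxacillin (64 μg/mL) ≥ 32 μg/mL ⇒ R
Amoxicillin-clavulanate (8 μg/mL) in 4–8 μg/mL ⇒ intermediate
Trimethoprim-sulfamethoxazole: 0.03 μg/mL is ≤ 8 μg/mL — susceptible
Doxycycline (8 μg/mL) ≥ 8 μg/mL ⇒ Resistant

I, S, R, R, I, S, R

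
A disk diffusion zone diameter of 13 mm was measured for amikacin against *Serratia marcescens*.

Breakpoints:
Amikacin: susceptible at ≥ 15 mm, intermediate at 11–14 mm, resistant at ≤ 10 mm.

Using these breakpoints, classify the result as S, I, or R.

Amikacin 13 mm: in 11–14 mm → I

I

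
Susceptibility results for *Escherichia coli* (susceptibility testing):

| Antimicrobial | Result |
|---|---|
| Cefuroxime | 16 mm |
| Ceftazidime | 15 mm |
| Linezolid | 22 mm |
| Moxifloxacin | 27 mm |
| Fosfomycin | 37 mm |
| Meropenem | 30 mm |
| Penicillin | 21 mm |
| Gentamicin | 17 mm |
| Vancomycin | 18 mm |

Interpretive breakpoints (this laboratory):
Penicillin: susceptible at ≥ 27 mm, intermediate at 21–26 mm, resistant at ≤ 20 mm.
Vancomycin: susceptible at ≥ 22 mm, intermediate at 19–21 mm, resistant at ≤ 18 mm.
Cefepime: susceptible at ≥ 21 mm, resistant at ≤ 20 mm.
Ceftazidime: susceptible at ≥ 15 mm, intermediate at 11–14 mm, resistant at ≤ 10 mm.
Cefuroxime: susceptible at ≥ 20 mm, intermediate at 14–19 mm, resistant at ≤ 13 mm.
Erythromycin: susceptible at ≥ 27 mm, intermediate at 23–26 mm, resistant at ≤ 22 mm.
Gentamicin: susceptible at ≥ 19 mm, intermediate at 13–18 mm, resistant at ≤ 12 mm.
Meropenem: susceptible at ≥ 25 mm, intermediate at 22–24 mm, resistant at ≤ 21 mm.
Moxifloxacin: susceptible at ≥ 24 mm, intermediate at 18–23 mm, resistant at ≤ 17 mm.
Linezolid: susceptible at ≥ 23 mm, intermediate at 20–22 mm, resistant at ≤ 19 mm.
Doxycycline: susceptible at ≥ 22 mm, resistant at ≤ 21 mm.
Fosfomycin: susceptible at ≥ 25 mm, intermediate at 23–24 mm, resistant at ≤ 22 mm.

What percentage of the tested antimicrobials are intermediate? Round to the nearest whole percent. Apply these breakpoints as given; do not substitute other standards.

Cefuroxime (16 mm) in 14–19 mm — intermediate
Ceftazidime (15 mm) ≥ 15 mm ⇒ susceptible
Linezolid (22 mm) in 20–22 mm ⇒ intermediate
Moxifloxacin 27 mm: ≥ 24 mm → Susceptible
Fosfomycin: 37 mm is ≥ 25 mm — Susceptible
Meropenem 30 mm: ≥ 25 mm → S
Penicillin: 21 mm is in 21–26 mm → Intermediate
Gentamicin (17 mm) in 13–18 mm — Intermediate
Vancomycin 18 mm: ≤ 18 mm — Resistant
Intermediate: 4/9

44%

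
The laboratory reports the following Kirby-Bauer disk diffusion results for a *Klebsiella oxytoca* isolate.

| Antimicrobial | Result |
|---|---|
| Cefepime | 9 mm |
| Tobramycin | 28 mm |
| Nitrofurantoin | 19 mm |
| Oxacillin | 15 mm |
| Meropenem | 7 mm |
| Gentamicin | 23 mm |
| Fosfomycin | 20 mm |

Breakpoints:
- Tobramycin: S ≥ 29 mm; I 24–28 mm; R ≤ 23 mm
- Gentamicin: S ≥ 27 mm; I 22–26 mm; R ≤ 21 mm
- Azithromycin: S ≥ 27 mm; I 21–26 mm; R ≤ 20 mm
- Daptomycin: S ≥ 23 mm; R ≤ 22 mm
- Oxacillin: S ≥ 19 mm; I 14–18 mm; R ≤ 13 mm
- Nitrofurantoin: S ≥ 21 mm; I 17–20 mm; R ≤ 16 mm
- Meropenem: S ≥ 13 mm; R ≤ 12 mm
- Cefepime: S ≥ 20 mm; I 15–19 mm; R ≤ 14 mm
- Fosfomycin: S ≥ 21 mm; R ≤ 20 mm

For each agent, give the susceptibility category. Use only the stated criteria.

R, I, I, I, R, I, R

Cefepime (9 mm) ≤ 14 mm ⇒ R
Tobramycin: 28 mm is in 24–28 mm → intermediate
Nitrofurantoin: 19 mm is in 17–20 mm ⇒ Intermediate
Oxacillin: 15 mm is in 14–18 mm — I
Meropenem 7 mm: ≤ 12 mm ⇒ R
Gentamicin: 23 mm is in 22–26 mm → intermediate
Fosfomycin: 20 mm is ≤ 20 mm — resistant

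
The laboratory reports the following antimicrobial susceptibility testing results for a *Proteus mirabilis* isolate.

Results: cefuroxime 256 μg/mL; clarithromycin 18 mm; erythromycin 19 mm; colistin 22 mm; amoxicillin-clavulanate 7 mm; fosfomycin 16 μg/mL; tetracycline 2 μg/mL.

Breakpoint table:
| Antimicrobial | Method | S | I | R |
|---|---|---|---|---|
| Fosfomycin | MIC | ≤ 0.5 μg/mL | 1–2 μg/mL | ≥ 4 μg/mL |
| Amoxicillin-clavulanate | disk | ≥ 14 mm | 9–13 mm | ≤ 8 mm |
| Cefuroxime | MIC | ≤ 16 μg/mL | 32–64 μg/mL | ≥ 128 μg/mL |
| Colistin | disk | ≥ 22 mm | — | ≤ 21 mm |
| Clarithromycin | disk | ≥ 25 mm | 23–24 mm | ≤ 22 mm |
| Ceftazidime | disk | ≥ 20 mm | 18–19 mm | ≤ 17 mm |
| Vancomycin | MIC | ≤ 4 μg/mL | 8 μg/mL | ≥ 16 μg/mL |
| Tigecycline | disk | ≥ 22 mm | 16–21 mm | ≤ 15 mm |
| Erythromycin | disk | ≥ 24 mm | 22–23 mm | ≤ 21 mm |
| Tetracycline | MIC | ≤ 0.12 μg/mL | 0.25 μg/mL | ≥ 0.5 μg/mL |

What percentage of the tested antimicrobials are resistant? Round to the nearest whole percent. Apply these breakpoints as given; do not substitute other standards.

86%

Cefuroxime (256 μg/mL) ≥ 128 μg/mL → R
Clarithromycin (18 mm) ≤ 22 mm → Resistant
Erythromycin: 19 mm is ≤ 21 mm → R
Colistin: 22 mm is ≥ 22 mm → Susceptible
Amoxicillin-clavulanate 7 mm: ≤ 8 mm → Resistant
Fosfomycin: 16 μg/mL is ≥ 4 μg/mL — resistant
Tetracycline 2 μg/mL: ≥ 0.5 μg/mL — R
Resistant: 6/7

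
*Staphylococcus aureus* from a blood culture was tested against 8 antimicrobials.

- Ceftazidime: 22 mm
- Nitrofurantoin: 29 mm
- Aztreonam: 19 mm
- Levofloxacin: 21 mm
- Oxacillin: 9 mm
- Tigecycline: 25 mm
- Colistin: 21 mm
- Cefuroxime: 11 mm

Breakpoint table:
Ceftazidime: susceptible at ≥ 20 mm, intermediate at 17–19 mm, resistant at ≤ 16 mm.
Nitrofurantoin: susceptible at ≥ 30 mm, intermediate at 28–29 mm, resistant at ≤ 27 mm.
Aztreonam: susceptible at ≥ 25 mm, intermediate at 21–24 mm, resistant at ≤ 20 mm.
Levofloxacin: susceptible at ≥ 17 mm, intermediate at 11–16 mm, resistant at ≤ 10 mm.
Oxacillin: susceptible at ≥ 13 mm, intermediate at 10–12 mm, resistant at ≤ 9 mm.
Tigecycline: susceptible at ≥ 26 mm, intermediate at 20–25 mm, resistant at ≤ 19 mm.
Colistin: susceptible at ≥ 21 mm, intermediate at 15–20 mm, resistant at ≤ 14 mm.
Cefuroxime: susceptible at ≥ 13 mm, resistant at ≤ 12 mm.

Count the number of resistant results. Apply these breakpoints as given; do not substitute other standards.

Ceftazidime 22 mm: ≥ 20 mm ⇒ susceptible
Nitrofurantoin 29 mm: in 28–29 mm → I
Aztreonam 19 mm: ≤ 20 mm — resistant
Levofloxacin (21 mm) ≥ 17 mm — S
Oxacillin 9 mm: ≤ 9 mm — R
Tigecycline: 25 mm is in 20–25 mm → Intermediate
Colistin: 21 mm is ≥ 21 mm — Susceptible
Cefuroxime (11 mm) ≤ 12 mm ⇒ R
Resistant: 3

3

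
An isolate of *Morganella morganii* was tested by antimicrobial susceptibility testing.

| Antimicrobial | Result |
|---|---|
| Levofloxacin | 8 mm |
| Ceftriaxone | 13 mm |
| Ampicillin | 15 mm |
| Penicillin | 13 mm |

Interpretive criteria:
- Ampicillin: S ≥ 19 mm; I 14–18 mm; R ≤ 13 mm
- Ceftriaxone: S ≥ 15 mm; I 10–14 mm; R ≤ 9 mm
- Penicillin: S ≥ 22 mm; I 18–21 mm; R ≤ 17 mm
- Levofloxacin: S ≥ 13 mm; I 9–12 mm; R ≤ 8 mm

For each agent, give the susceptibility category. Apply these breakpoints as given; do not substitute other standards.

R, I, I, R

Levofloxacin (8 mm) ≤ 8 mm ⇒ resistant
Ceftriaxone (13 mm) in 10–14 mm — I
Ampicillin 15 mm: in 14–18 mm → Intermediate
Penicillin 13 mm: ≤ 17 mm → Resistant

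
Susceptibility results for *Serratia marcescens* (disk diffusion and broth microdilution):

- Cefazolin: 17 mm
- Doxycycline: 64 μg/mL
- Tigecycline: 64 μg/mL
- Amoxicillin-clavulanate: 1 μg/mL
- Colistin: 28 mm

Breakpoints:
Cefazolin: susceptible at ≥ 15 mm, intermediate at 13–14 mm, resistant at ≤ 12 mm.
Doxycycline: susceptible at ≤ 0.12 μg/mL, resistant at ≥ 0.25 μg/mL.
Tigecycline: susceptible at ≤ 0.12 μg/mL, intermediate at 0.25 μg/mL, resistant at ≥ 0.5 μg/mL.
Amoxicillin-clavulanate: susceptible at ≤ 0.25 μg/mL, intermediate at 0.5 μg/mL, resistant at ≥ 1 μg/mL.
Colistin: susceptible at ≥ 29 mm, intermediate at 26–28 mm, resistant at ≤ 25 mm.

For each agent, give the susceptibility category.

S, R, R, R, I

Cefazolin 17 mm: ≥ 15 mm ⇒ Susceptible
Doxycycline (64 μg/mL) ≥ 0.25 μg/mL — resistant
Tigecycline 64 μg/mL: ≥ 0.5 μg/mL → resistant
Amoxicillin-clavulanate (1 μg/mL) ≥ 1 μg/mL ⇒ resistant
Colistin 28 mm: in 26–28 mm — Intermediate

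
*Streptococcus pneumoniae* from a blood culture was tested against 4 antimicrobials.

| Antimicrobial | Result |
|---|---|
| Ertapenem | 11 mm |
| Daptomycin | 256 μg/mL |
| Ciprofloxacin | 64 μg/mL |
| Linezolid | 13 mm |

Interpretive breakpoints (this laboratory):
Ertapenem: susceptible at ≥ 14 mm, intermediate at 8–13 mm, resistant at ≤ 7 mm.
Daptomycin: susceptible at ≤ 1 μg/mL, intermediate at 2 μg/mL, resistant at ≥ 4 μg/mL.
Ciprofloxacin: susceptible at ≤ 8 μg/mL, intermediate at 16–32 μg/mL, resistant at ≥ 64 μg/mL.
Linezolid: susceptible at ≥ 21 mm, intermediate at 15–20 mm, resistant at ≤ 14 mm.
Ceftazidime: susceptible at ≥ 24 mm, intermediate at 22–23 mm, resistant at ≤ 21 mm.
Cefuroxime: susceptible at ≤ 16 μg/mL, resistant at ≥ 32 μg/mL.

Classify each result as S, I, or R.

Ertapenem (11 mm) in 8–13 mm ⇒ Intermediate
Daptomycin: 256 μg/mL is ≥ 4 μg/mL ⇒ Resistant
Ciprofloxacin 64 μg/mL: ≥ 64 μg/mL ⇒ resistant
Linezolid: 13 mm is ≤ 14 mm ⇒ Resistant

I, R, R, R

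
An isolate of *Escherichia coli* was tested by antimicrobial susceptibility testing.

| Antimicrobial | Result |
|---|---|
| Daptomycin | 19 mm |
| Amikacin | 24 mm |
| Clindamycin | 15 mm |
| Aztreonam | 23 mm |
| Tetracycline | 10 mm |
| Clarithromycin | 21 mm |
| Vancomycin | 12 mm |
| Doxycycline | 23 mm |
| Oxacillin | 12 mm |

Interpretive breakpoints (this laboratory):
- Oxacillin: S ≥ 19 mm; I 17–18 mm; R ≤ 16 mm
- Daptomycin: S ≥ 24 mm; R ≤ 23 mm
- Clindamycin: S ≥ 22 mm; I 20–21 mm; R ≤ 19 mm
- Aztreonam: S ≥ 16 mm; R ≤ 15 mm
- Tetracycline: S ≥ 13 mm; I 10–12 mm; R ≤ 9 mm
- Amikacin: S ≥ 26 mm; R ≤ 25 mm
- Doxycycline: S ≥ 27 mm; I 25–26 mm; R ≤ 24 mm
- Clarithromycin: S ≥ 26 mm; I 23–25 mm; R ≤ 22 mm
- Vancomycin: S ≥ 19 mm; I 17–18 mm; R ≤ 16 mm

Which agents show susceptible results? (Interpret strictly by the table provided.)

aztreonam

Daptomycin 19 mm: ≤ 23 mm ⇒ resistant
Amikacin (24 mm) ≤ 25 mm — R
Clindamycin: 15 mm is ≤ 19 mm — R
Aztreonam: 23 mm is ≥ 16 mm — susceptible
Tetracycline (10 mm) in 10–12 mm ⇒ I
Clarithromycin: 21 mm is ≤ 22 mm ⇒ R
Vancomycin (12 mm) ≤ 16 mm — Resistant
Doxycycline (23 mm) ≤ 24 mm — resistant
Oxacillin 12 mm: ≤ 16 mm — Resistant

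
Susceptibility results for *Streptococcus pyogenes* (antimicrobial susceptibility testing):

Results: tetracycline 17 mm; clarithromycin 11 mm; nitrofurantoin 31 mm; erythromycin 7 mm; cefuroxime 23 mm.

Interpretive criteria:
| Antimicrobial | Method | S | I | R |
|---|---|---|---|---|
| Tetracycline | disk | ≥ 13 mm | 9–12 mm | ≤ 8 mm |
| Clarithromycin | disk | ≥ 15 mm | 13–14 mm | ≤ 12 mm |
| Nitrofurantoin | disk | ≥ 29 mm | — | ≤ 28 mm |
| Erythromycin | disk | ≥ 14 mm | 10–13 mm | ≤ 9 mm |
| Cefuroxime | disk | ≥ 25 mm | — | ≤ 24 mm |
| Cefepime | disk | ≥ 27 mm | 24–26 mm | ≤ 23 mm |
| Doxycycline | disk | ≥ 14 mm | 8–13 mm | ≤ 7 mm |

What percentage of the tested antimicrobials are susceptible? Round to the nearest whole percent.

Tetracycline (17 mm) ≥ 13 mm ⇒ S
Clarithromycin: 11 mm is ≤ 12 mm ⇒ Resistant
Nitrofurantoin (31 mm) ≥ 29 mm ⇒ S
Erythromycin: 7 mm is ≤ 9 mm — Resistant
Cefuroxime (23 mm) ≤ 24 mm → Resistant
Susceptible: 2/5

40%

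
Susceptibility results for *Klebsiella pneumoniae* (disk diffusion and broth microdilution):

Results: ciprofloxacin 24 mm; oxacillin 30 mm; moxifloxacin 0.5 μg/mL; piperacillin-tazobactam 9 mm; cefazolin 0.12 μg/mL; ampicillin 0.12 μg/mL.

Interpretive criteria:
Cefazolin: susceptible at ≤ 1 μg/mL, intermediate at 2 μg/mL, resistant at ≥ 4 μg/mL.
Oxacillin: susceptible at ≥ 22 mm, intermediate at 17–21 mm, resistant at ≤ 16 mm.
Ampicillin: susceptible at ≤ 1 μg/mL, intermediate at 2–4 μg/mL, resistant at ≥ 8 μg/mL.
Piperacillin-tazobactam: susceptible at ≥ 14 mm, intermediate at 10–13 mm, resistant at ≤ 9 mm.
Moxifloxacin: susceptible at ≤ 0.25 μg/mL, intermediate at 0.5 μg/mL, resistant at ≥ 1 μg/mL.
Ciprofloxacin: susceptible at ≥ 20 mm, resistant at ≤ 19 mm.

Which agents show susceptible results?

Ciprofloxacin 24 mm: ≥ 20 mm → susceptible
Oxacillin: 30 mm is ≥ 22 mm — Susceptible
Moxifloxacin: 0.5 μg/mL is = 0.5 μg/mL ⇒ Intermediate
Piperacillin-tazobactam 9 mm: ≤ 9 mm → R
Cefazolin (0.12 μg/mL) ≤ 1 μg/mL → Susceptible
Ampicillin: 0.12 μg/mL is ≤ 1 μg/mL — susceptible

ciprofloxacin, oxacillin, cefazolin, ampicillin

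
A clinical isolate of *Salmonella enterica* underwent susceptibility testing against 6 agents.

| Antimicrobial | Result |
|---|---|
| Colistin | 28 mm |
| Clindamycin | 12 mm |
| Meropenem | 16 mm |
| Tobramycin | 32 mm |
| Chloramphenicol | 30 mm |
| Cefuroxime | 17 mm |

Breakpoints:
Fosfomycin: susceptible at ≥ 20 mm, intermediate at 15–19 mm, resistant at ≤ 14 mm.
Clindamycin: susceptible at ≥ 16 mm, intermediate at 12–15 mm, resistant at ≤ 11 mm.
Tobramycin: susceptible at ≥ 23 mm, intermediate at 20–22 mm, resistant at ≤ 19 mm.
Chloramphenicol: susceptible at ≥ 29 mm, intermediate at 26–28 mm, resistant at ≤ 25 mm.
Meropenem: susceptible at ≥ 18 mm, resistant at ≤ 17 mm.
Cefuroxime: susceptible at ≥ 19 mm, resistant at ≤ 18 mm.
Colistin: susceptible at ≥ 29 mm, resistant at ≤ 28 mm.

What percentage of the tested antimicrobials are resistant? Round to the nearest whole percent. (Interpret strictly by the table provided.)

50%

Colistin 28 mm: ≤ 28 mm ⇒ Resistant
Clindamycin 12 mm: in 12–15 mm → Intermediate
Meropenem (16 mm) ≤ 17 mm → Resistant
Tobramycin 32 mm: ≥ 23 mm → S
Chloramphenicol (30 mm) ≥ 29 mm → S
Cefuroxime (17 mm) ≤ 18 mm — resistant
Resistant: 3/6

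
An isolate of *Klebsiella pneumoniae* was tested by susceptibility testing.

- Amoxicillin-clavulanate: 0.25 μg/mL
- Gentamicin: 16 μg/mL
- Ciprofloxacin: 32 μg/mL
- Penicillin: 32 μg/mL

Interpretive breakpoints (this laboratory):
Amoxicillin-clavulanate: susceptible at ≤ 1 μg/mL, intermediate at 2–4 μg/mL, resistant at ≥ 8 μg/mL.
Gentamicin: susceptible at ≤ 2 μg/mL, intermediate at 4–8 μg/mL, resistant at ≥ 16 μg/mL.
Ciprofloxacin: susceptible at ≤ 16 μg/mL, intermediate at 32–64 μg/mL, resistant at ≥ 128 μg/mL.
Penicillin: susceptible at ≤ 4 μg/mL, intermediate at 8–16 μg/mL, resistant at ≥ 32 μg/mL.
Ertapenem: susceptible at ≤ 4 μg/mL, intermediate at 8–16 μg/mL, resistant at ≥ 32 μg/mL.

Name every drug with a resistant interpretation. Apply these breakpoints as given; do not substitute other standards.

Amoxicillin-clavulanate: 0.25 μg/mL is ≤ 1 μg/mL ⇒ susceptible
Gentamicin: 16 μg/mL is ≥ 16 μg/mL → Resistant
Ciprofloxacin 32 μg/mL: in 32–64 μg/mL ⇒ I
Penicillin: 32 μg/mL is ≥ 32 μg/mL → resistant

gentamicin, penicillin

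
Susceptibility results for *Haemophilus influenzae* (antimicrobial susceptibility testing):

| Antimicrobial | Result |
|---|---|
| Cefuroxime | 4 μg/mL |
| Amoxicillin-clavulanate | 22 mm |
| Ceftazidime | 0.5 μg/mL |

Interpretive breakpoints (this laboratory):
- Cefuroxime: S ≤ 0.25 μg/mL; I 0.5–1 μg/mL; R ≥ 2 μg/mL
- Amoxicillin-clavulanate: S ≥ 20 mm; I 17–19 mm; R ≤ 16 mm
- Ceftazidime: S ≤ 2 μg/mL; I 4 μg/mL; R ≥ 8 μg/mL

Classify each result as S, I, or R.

R, S, S

Cefuroxime: 4 μg/mL is ≥ 2 μg/mL ⇒ R
Amoxicillin-clavulanate: 22 mm is ≥ 20 mm → Susceptible
Ceftazidime: 0.5 μg/mL is ≤ 2 μg/mL — S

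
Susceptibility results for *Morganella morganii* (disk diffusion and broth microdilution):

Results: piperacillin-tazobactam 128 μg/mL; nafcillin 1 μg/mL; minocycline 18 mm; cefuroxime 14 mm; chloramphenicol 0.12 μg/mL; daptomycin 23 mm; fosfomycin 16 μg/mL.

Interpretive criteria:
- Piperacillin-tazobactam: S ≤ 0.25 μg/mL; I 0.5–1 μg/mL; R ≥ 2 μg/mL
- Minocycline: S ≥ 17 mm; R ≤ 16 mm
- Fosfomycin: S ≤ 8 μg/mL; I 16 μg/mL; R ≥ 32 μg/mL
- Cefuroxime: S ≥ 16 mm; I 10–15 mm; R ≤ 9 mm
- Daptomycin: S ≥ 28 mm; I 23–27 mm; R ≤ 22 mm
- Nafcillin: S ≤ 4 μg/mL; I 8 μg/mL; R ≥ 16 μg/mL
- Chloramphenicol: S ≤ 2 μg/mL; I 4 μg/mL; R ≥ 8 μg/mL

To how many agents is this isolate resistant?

1

Piperacillin-tazobactam 128 μg/mL: ≥ 2 μg/mL → resistant
Nafcillin (1 μg/mL) ≤ 4 μg/mL ⇒ susceptible
Minocycline (18 mm) ≥ 17 mm → susceptible
Cefuroxime: 14 mm is in 10–15 mm — I
Chloramphenicol (0.12 μg/mL) ≤ 2 μg/mL — susceptible
Daptomycin 23 mm: in 23–27 mm — Intermediate
Fosfomycin: 16 μg/mL is = 16 μg/mL ⇒ intermediate
Resistant: 1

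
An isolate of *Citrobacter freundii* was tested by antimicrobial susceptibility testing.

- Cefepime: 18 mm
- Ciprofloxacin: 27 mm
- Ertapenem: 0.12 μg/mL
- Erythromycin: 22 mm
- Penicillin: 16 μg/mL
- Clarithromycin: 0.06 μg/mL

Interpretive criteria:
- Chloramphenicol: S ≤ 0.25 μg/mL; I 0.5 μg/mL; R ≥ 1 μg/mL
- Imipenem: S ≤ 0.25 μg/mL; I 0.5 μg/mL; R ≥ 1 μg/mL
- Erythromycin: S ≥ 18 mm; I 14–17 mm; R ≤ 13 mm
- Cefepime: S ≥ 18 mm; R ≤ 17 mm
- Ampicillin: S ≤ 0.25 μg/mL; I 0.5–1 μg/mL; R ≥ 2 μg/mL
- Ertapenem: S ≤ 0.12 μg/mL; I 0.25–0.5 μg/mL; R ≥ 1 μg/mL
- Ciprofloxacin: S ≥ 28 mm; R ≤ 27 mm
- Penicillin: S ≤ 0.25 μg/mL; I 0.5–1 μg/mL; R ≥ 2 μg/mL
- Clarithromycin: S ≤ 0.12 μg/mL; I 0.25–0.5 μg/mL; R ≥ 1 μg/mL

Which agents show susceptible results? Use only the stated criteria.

Cefepime 18 mm: ≥ 18 mm → Susceptible
Ciprofloxacin 27 mm: ≤ 27 mm ⇒ Resistant
Ertapenem: 0.12 μg/mL is ≤ 0.12 μg/mL → susceptible
Erythromycin: 22 mm is ≥ 18 mm → S
Penicillin: 16 μg/mL is ≥ 2 μg/mL ⇒ Resistant
Clarithromycin (0.06 μg/mL) ≤ 0.12 μg/mL ⇒ S

cefepime, ertapenem, erythromycin, clarithromycin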